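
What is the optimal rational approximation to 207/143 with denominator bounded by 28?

Expand x = 207/143 as a continued fraction with the Euclidean algorithm:
  207 = 1*143 + 64, so a_0 = 1.
  143 = 2*64 + 15, so a_1 = 2.
  64 = 4*15 + 4, so a_2 = 4.
  15 = 3*4 + 3, so a_3 = 3.
  4 = 1*3 + 1, so a_4 = 1.
  3 = 3*1 + 0, so a_5 = 3.
so x = [1; 2, 4, 3, 1, 3].
Convergents (p_i = a_i*p_{i-1} + p_{i-2}, q_i = a_i*q_{i-1} + q_{i-2} with p_{-2}=0, p_{-1}=1, q_{-2}=1, q_{-1}=0), until the denominator exceeds 28:
  i=0: a_0=1, p_0 = 1*1 + 0 = 1, q_0 = 1*0 + 1 = 1.
  i=1: a_1=2, p_1 = 2*1 + 1 = 3, q_1 = 2*1 + 0 = 2.
  i=2: a_2=4, p_2 = 4*3 + 1 = 13, q_2 = 4*2 + 1 = 9.
  i=3: a_3=3, p_3 = 3*13 + 3 = 42, q_3 = 3*9 + 2 = 29.
q_3 = 29 > 28, so the last convergent with denominator <= 28 is p_2/q_2 = 13/9.
The closest fraction with denominator <= 28 is either p_2/q_2 or the intermediate fraction (k*p_2 + p_1)/(k*q_2 + q_1) with the largest k >= 1 whose denominator stays <= 28; these approach x as k grows, and every other convergent or intermediate fraction in range is farther away.
Largest k: floor((28 - q_1)/q_2) = floor((28 - 2)/9) = 2.
That gives (2*13 + 3)/(2*9 + 2) = 29/20.
Compare the errors: |x - 13/9| = |207*9 - 13*143|/(143*9) = 4/1287, and |x - 29/20| = |207*20 - 29*143|/(143*20) = 7/2860.
Cross-multiplying, 7*1287 = 9009 < 11440 = 4*2860, so 7/2860 is smaller: the intermediate fraction 29/20 is closer to x than 13/9.

29/20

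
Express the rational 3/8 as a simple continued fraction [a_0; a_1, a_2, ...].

[0; 2, 1, 2]

Run the Euclidean algorithm on 3 and 8; the successive quotients are the partial quotients a_0, a_1, ... (each step inverts the fractional part left over by the previous one):
  3 = 0*8 + 3, so a_0 = 0.
  8 = 2*3 + 2, so a_1 = 2.
  3 = 1*2 + 1, so a_2 = 1.
  2 = 2*1 + 0, so a_3 = 2.
The remainder reaches 0 after 4 divisions, so the expansion has 4 partial quotients, read off in order.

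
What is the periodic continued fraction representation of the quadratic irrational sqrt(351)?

[18; (1, 2, 1, 3, 2, 2, 2, 3, 1, 2, 1, 36)]

Write x_i = (sqrt(351) + m_i)/d_i with (m_0, d_0) = (0, 1). a_0 = floor(sqrt(351)) = 18, since 18^2 = 324 <= 351 < 361 = 19^2.
Iterate m_{i+1} = d_i*a_i - m_i, d_{i+1} = (351 - m_{i+1}^2)/d_i, a_{i+1} = floor((a_0 + m_{i+1})/d_{i+1}):
  m_1 = 1*18 - 0 = 18, d_1 = (351 - 18^2)/1 = 27/1 = 27, a_1 = floor((18 + 18)/27) = 1.
  m_2 = 27*1 - 18 = 9, d_2 = (351 - 9^2)/27 = 270/27 = 10, a_2 = floor((18 + 9)/10) = 2.
  m_3 = 10*2 - 9 = 11, d_3 = (351 - 11^2)/10 = 230/10 = 23, a_3 = floor((18 + 11)/23) = 1.
  m_4 = 23*1 - 11 = 12, d_4 = (351 - 12^2)/23 = 207/23 = 9, a_4 = floor((18 + 12)/9) = 3.
  m_5 = 9*3 - 12 = 15, d_5 = (351 - 15^2)/9 = 126/9 = 14, a_5 = floor((18 + 15)/14) = 2.
  m_6 = 14*2 - 15 = 13, d_6 = (351 - 13^2)/14 = 182/14 = 13, a_6 = floor((18 + 13)/13) = 2.
  m_7 = 13*2 - 13 = 13, d_7 = (351 - 13^2)/13 = 182/13 = 14, a_7 = floor((18 + 13)/14) = 2.
  m_8 = 14*2 - 13 = 15, d_8 = (351 - 15^2)/14 = 126/14 = 9, a_8 = floor((18 + 15)/9) = 3.
  m_9 = 9*3 - 15 = 12, d_9 = (351 - 12^2)/9 = 207/9 = 23, a_9 = floor((18 + 12)/23) = 1.
  m_10 = 23*1 - 12 = 11, d_10 = (351 - 11^2)/23 = 230/23 = 10, a_10 = floor((18 + 11)/10) = 2.
  m_11 = 10*2 - 11 = 9, d_11 = (351 - 9^2)/10 = 270/10 = 27, a_11 = floor((18 + 9)/27) = 1.
  m_12 = 27*1 - 9 = 18, d_12 = (351 - 18^2)/27 = 27/27 = 1, a_12 = floor((18 + 18)/1) = 36.
  m_13 = 1*36 - 18 = 18, d_13 = (351 - 18^2)/1 = 27/1 = 27: (m_13, d_13) = (m_1, d_1) = (18, 27), so from here the quotients repeat a_1, ..., a_12; the period length is 12.
Hence the expansion of sqrt(351) is a_0 = 18 followed by the repeating block 1, 2, 1, 3, 2, 2, 2, 3, 1, 2, 1, 36 (period 12).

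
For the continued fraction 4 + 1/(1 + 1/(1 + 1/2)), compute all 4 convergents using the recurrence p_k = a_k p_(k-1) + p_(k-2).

4/1, 5/1, 9/2, 23/5

Using the convergent recurrence p_i = a_i*p_{i-1} + p_{i-2}, q_i = a_i*q_{i-1} + q_{i-2} with p_{-2}=0, p_{-1}=1, q_{-2}=1, q_{-1}=0:
  i=0: a_0=4, p_0 = 4*1 + 0 = 4, q_0 = 4*0 + 1 = 1.
  i=1: a_1=1, p_1 = 1*4 + 1 = 5, q_1 = 1*1 + 0 = 1.
  i=2: a_2=1, p_2 = 1*5 + 4 = 9, q_2 = 1*1 + 1 = 2.
  i=3: a_3=2, p_3 = 2*9 + 5 = 23, q_3 = 2*2 + 1 = 5.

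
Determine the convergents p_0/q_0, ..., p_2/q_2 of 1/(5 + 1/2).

Using the convergent recurrence p_i = a_i*p_{i-1} + p_{i-2}, q_i = a_i*q_{i-1} + q_{i-2} with p_{-2}=0, p_{-1}=1, q_{-2}=1, q_{-1}=0:
  i=0: a_0=0, p_0 = 0*1 + 0 = 0, q_0 = 0*0 + 1 = 1.
  i=1: a_1=5, p_1 = 5*0 + 1 = 1, q_1 = 5*1 + 0 = 5.
  i=2: a_2=2, p_2 = 2*1 + 0 = 2, q_2 = 2*5 + 1 = 11.

0/1, 1/5, 2/11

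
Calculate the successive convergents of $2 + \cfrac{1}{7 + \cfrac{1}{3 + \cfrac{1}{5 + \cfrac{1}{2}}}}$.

2/1, 15/7, 47/22, 250/117, 547/256

Using the convergent recurrence p_i = a_i*p_{i-1} + p_{i-2}, q_i = a_i*q_{i-1} + q_{i-2} with p_{-2}=0, p_{-1}=1, q_{-2}=1, q_{-1}=0:
  i=0: a_0=2, p_0 = 2*1 + 0 = 2, q_0 = 2*0 + 1 = 1.
  i=1: a_1=7, p_1 = 7*2 + 1 = 15, q_1 = 7*1 + 0 = 7.
  i=2: a_2=3, p_2 = 3*15 + 2 = 47, q_2 = 3*7 + 1 = 22.
  i=3: a_3=5, p_3 = 5*47 + 15 = 250, q_3 = 5*22 + 7 = 117.
  i=4: a_4=2, p_4 = 2*250 + 47 = 547, q_4 = 2*117 + 22 = 256.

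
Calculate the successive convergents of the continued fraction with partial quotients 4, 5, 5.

Using the convergent recurrence p_i = a_i*p_{i-1} + p_{i-2}, q_i = a_i*q_{i-1} + q_{i-2} with p_{-2}=0, p_{-1}=1, q_{-2}=1, q_{-1}=0:
  i=0: a_0=4, p_0 = 4*1 + 0 = 4, q_0 = 4*0 + 1 = 1.
  i=1: a_1=5, p_1 = 5*4 + 1 = 21, q_1 = 5*1 + 0 = 5.
  i=2: a_2=5, p_2 = 5*21 + 4 = 109, q_2 = 5*5 + 1 = 26.

4/1, 21/5, 109/26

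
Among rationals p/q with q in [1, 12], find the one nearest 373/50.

82/11

Expand x = 373/50 as a continued fraction with the Euclidean algorithm:
  373 = 7*50 + 23, so a_0 = 7.
  50 = 2*23 + 4, so a_1 = 2.
  23 = 5*4 + 3, so a_2 = 5.
  4 = 1*3 + 1, so a_3 = 1.
  3 = 3*1 + 0, so a_4 = 3.
so x = [7; 2, 5, 1, 3].
Convergents (p_i = a_i*p_{i-1} + p_{i-2}, q_i = a_i*q_{i-1} + q_{i-2} with p_{-2}=0, p_{-1}=1, q_{-2}=1, q_{-1}=0), until the denominator exceeds 12:
  i=0: a_0=7, p_0 = 7*1 + 0 = 7, q_0 = 7*0 + 1 = 1.
  i=1: a_1=2, p_1 = 2*7 + 1 = 15, q_1 = 2*1 + 0 = 2.
  i=2: a_2=5, p_2 = 5*15 + 7 = 82, q_2 = 5*2 + 1 = 11.
  i=3: a_3=1, p_3 = 1*82 + 15 = 97, q_3 = 1*11 + 2 = 13.
q_3 = 13 > 12, so the last convergent with denominator <= 12 is p_2/q_2 = 82/11.
The closest fraction with denominator <= 12 is either p_2/q_2 or the intermediate fraction (k*p_2 + p_1)/(k*q_2 + q_1) with the largest k >= 1 whose denominator stays <= 12; these approach x as k grows, and every other convergent or intermediate fraction in range is farther away.
Largest k: floor((12 - q_1)/q_2) = floor((12 - 2)/11) = 0.
Since k = 0, no intermediate fraction beyond p_2/q_2 has denominator <= 12, so the convergent 82/11 is the closest (its error is |373*11 - 82*50|/(50*11) = 3/550).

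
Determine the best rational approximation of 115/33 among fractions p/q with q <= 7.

7/2

Expand x = 115/33 as a continued fraction with the Euclidean algorithm:
  115 = 3*33 + 16, so a_0 = 3.
  33 = 2*16 + 1, so a_1 = 2.
  16 = 16*1 + 0, so a_2 = 16.
so x = [3; 2, 16].
Convergents (p_i = a_i*p_{i-1} + p_{i-2}, q_i = a_i*q_{i-1} + q_{i-2} with p_{-2}=0, p_{-1}=1, q_{-2}=1, q_{-1}=0), until the denominator exceeds 7:
  i=0: a_0=3, p_0 = 3*1 + 0 = 3, q_0 = 3*0 + 1 = 1.
  i=1: a_1=2, p_1 = 2*3 + 1 = 7, q_1 = 2*1 + 0 = 2.
  i=2: a_2=16, p_2 = 16*7 + 3 = 115, q_2 = 16*2 + 1 = 33.
q_2 = 33 > 7, so the last convergent with denominator <= 7 is p_1/q_1 = 7/2.
The closest fraction with denominator <= 7 is either p_1/q_1 or the intermediate fraction (k*p_1 + p_0)/(k*q_1 + q_0) with the largest k >= 1 whose denominator stays <= 7; these approach x as k grows, and every other convergent or intermediate fraction in range is farther away.
Largest k: floor((7 - q_0)/q_1) = floor((7 - 1)/2) = 3.
That gives (3*7 + 3)/(3*2 + 1) = 24/7.
Compare the errors: |x - 7/2| = |115*2 - 7*33|/(33*2) = 1/66, and |x - 24/7| = |115*7 - 24*33|/(33*7) = 13/231.
Cross-multiplying, 1*231 = 231 < 858 = 13*66, so 1/66 is smaller: the convergent 7/2 is closer to x than 24/7.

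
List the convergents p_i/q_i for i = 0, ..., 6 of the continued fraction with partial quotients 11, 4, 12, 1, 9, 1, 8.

11/1, 45/4, 551/49, 596/53, 5915/526, 6511/579, 58003/5158

Using the convergent recurrence p_i = a_i*p_{i-1} + p_{i-2}, q_i = a_i*q_{i-1} + q_{i-2} with p_{-2}=0, p_{-1}=1, q_{-2}=1, q_{-1}=0:
  i=0: a_0=11, p_0 = 11*1 + 0 = 11, q_0 = 11*0 + 1 = 1.
  i=1: a_1=4, p_1 = 4*11 + 1 = 45, q_1 = 4*1 + 0 = 4.
  i=2: a_2=12, p_2 = 12*45 + 11 = 551, q_2 = 12*4 + 1 = 49.
  i=3: a_3=1, p_3 = 1*551 + 45 = 596, q_3 = 1*49 + 4 = 53.
  i=4: a_4=9, p_4 = 9*596 + 551 = 5915, q_4 = 9*53 + 49 = 526.
  i=5: a_5=1, p_5 = 1*5915 + 596 = 6511, q_5 = 1*526 + 53 = 579.
  i=6: a_6=8, p_6 = 8*6511 + 5915 = 58003, q_6 = 8*579 + 526 = 5158.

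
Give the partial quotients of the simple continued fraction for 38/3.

Run the Euclidean algorithm on 38 and 3; the successive quotients are the partial quotients a_0, a_1, ... (each step inverts the fractional part left over by the previous one):
  38 = 12*3 + 2, so a_0 = 12.
  3 = 1*2 + 1, so a_1 = 1.
  2 = 2*1 + 0, so a_2 = 2.
The remainder reaches 0 after 3 divisions, so the expansion has 3 partial quotients, read off in order.

[12; 1, 2]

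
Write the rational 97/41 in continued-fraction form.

[2; 2, 1, 2, 1, 3]

Run the Euclidean algorithm on 97 and 41; the successive quotients are the partial quotients a_0, a_1, ... (each step inverts the fractional part left over by the previous one):
  97 = 2*41 + 15, so a_0 = 2.
  41 = 2*15 + 11, so a_1 = 2.
  15 = 1*11 + 4, so a_2 = 1.
  11 = 2*4 + 3, so a_3 = 2.
  4 = 1*3 + 1, so a_4 = 1.
  3 = 3*1 + 0, so a_5 = 3.
The remainder reaches 0 after 6 divisions, so the expansion has 6 partial quotients, read off in order.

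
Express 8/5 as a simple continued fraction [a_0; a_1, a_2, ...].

Run the Euclidean algorithm on 8 and 5; the successive quotients are the partial quotients a_0, a_1, ... (each step inverts the fractional part left over by the previous one):
  8 = 1*5 + 3, so a_0 = 1.
  5 = 1*3 + 2, so a_1 = 1.
  3 = 1*2 + 1, so a_2 = 1.
  2 = 2*1 + 0, so a_3 = 2.
The remainder reaches 0 after 4 divisions, so the expansion has 4 partial quotients, read off in order.

[1; 1, 1, 2]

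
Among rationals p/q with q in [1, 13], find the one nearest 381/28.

68/5

Expand x = 381/28 as a continued fraction with the Euclidean algorithm:
  381 = 13*28 + 17, so a_0 = 13.
  28 = 1*17 + 11, so a_1 = 1.
  17 = 1*11 + 6, so a_2 = 1.
  11 = 1*6 + 5, so a_3 = 1.
  6 = 1*5 + 1, so a_4 = 1.
  5 = 5*1 + 0, so a_5 = 5.
so x = [13; 1, 1, 1, 1, 5].
Convergents (p_i = a_i*p_{i-1} + p_{i-2}, q_i = a_i*q_{i-1} + q_{i-2} with p_{-2}=0, p_{-1}=1, q_{-2}=1, q_{-1}=0), until the denominator exceeds 13:
  i=0: a_0=13, p_0 = 13*1 + 0 = 13, q_0 = 13*0 + 1 = 1.
  i=1: a_1=1, p_1 = 1*13 + 1 = 14, q_1 = 1*1 + 0 = 1.
  i=2: a_2=1, p_2 = 1*14 + 13 = 27, q_2 = 1*1 + 1 = 2.
  i=3: a_3=1, p_3 = 1*27 + 14 = 41, q_3 = 1*2 + 1 = 3.
  i=4: a_4=1, p_4 = 1*41 + 27 = 68, q_4 = 1*3 + 2 = 5.
  i=5: a_5=5, p_5 = 5*68 + 41 = 381, q_5 = 5*5 + 3 = 28.
q_5 = 28 > 13, so the last convergent with denominator <= 13 is p_4/q_4 = 68/5.
The closest fraction with denominator <= 13 is either p_4/q_4 or the intermediate fraction (k*p_4 + p_3)/(k*q_4 + q_3) with the largest k >= 1 whose denominator stays <= 13; these approach x as k grows, and every other convergent or intermediate fraction in range is farther away.
Largest k: floor((13 - q_3)/q_4) = floor((13 - 3)/5) = 2.
That gives (2*68 + 41)/(2*5 + 3) = 177/13.
Compare the errors: |x - 68/5| = |381*5 - 68*28|/(28*5) = 1/140, and |x - 177/13| = |381*13 - 177*28|/(28*13) = 3/364.
Cross-multiplying, 1*364 = 364 < 420 = 3*140, so 1/140 is smaller: the convergent 68/5 is closer to x than 177/13.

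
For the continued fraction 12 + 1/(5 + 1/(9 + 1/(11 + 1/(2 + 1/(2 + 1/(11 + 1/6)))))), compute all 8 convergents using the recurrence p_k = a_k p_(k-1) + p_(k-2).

Using the convergent recurrence p_i = a_i*p_{i-1} + p_{i-2}, q_i = a_i*q_{i-1} + q_{i-2} with p_{-2}=0, p_{-1}=1, q_{-2}=1, q_{-1}=0:
  i=0: a_0=12, p_0 = 12*1 + 0 = 12, q_0 = 12*0 + 1 = 1.
  i=1: a_1=5, p_1 = 5*12 + 1 = 61, q_1 = 5*1 + 0 = 5.
  i=2: a_2=9, p_2 = 9*61 + 12 = 561, q_2 = 9*5 + 1 = 46.
  i=3: a_3=11, p_3 = 11*561 + 61 = 6232, q_3 = 11*46 + 5 = 511.
  i=4: a_4=2, p_4 = 2*6232 + 561 = 13025, q_4 = 2*511 + 46 = 1068.
  i=5: a_5=2, p_5 = 2*13025 + 6232 = 32282, q_5 = 2*1068 + 511 = 2647.
  i=6: a_6=11, p_6 = 11*32282 + 13025 = 368127, q_6 = 11*2647 + 1068 = 30185.
  i=7: a_7=6, p_7 = 6*368127 + 32282 = 2241044, q_7 = 6*30185 + 2647 = 183757.

12/1, 61/5, 561/46, 6232/511, 13025/1068, 32282/2647, 368127/30185, 2241044/183757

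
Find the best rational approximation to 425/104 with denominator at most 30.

94/23

Expand x = 425/104 as a continued fraction with the Euclidean algorithm:
  425 = 4*104 + 9, so a_0 = 4.
  104 = 11*9 + 5, so a_1 = 11.
  9 = 1*5 + 4, so a_2 = 1.
  5 = 1*4 + 1, so a_3 = 1.
  4 = 4*1 + 0, so a_4 = 4.
so x = [4; 11, 1, 1, 4].
Convergents (p_i = a_i*p_{i-1} + p_{i-2}, q_i = a_i*q_{i-1} + q_{i-2} with p_{-2}=0, p_{-1}=1, q_{-2}=1, q_{-1}=0), until the denominator exceeds 30:
  i=0: a_0=4, p_0 = 4*1 + 0 = 4, q_0 = 4*0 + 1 = 1.
  i=1: a_1=11, p_1 = 11*4 + 1 = 45, q_1 = 11*1 + 0 = 11.
  i=2: a_2=1, p_2 = 1*45 + 4 = 49, q_2 = 1*11 + 1 = 12.
  i=3: a_3=1, p_3 = 1*49 + 45 = 94, q_3 = 1*12 + 11 = 23.
  i=4: a_4=4, p_4 = 4*94 + 49 = 425, q_4 = 4*23 + 12 = 104.
q_4 = 104 > 30, so the last convergent with denominator <= 30 is p_3/q_3 = 94/23.
The closest fraction with denominator <= 30 is either p_3/q_3 or the intermediate fraction (k*p_3 + p_2)/(k*q_3 + q_2) with the largest k >= 1 whose denominator stays <= 30; these approach x as k grows, and every other convergent or intermediate fraction in range is farther away.
Largest k: floor((30 - q_2)/q_3) = floor((30 - 12)/23) = 0.
Since k = 0, no intermediate fraction beyond p_3/q_3 has denominator <= 30, so the convergent 94/23 is the closest (its error is |425*23 - 94*104|/(104*23) = 1/2392).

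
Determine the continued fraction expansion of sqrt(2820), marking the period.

[53; (9, 1, 1, 1, 4, 1, 1, 1, 9, 106)]

Write x_i = (sqrt(2820) + m_i)/d_i with (m_0, d_0) = (0, 1). a_0 = floor(sqrt(2820)) = 53, since 53^2 = 2809 <= 2820 < 2916 = 54^2.
Iterate m_{i+1} = d_i*a_i - m_i, d_{i+1} = (2820 - m_{i+1}^2)/d_i, a_{i+1} = floor((a_0 + m_{i+1})/d_{i+1}):
  m_1 = 1*53 - 0 = 53, d_1 = (2820 - 53^2)/1 = 11/1 = 11, a_1 = floor((53 + 53)/11) = 9.
  m_2 = 11*9 - 53 = 46, d_2 = (2820 - 46^2)/11 = 704/11 = 64, a_2 = floor((53 + 46)/64) = 1.
  m_3 = 64*1 - 46 = 18, d_3 = (2820 - 18^2)/64 = 2496/64 = 39, a_3 = floor((53 + 18)/39) = 1.
  m_4 = 39*1 - 18 = 21, d_4 = (2820 - 21^2)/39 = 2379/39 = 61, a_4 = floor((53 + 21)/61) = 1.
  m_5 = 61*1 - 21 = 40, d_5 = (2820 - 40^2)/61 = 1220/61 = 20, a_5 = floor((53 + 40)/20) = 4.
  m_6 = 20*4 - 40 = 40, d_6 = (2820 - 40^2)/20 = 1220/20 = 61, a_6 = floor((53 + 40)/61) = 1.
  m_7 = 61*1 - 40 = 21, d_7 = (2820 - 21^2)/61 = 2379/61 = 39, a_7 = floor((53 + 21)/39) = 1.
  m_8 = 39*1 - 21 = 18, d_8 = (2820 - 18^2)/39 = 2496/39 = 64, a_8 = floor((53 + 18)/64) = 1.
  m_9 = 64*1 - 18 = 46, d_9 = (2820 - 46^2)/64 = 704/64 = 11, a_9 = floor((53 + 46)/11) = 9.
  m_10 = 11*9 - 46 = 53, d_10 = (2820 - 53^2)/11 = 11/11 = 1, a_10 = floor((53 + 53)/1) = 106.
  m_11 = 1*106 - 53 = 53, d_11 = (2820 - 53^2)/1 = 11/1 = 11: (m_11, d_11) = (m_1, d_1) = (53, 11), so from here the quotients repeat a_1, ..., a_10; the period length is 10.
Hence the expansion of sqrt(2820) is a_0 = 53 followed by the repeating block 9, 1, 1, 1, 4, 1, 1, 1, 9, 106 (period 10).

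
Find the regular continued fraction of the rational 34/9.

[3; 1, 3, 2]

Run the Euclidean algorithm on 34 and 9; the successive quotients are the partial quotients a_0, a_1, ... (each step inverts the fractional part left over by the previous one):
  34 = 3*9 + 7, so a_0 = 3.
  9 = 1*7 + 2, so a_1 = 1.
  7 = 3*2 + 1, so a_2 = 3.
  2 = 2*1 + 0, so a_3 = 2.
The remainder reaches 0 after 4 divisions, so the expansion has 4 partial quotients, read off in order.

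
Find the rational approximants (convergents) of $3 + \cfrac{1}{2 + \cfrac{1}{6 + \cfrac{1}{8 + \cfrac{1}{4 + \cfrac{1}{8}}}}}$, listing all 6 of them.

3/1, 7/2, 45/13, 367/106, 1513/437, 12471/3602

Using the convergent recurrence p_i = a_i*p_{i-1} + p_{i-2}, q_i = a_i*q_{i-1} + q_{i-2} with p_{-2}=0, p_{-1}=1, q_{-2}=1, q_{-1}=0:
  i=0: a_0=3, p_0 = 3*1 + 0 = 3, q_0 = 3*0 + 1 = 1.
  i=1: a_1=2, p_1 = 2*3 + 1 = 7, q_1 = 2*1 + 0 = 2.
  i=2: a_2=6, p_2 = 6*7 + 3 = 45, q_2 = 6*2 + 1 = 13.
  i=3: a_3=8, p_3 = 8*45 + 7 = 367, q_3 = 8*13 + 2 = 106.
  i=4: a_4=4, p_4 = 4*367 + 45 = 1513, q_4 = 4*106 + 13 = 437.
  i=5: a_5=8, p_5 = 8*1513 + 367 = 12471, q_5 = 8*437 + 106 = 3602.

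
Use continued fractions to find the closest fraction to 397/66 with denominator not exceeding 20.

6/1

Expand x = 397/66 as a continued fraction with the Euclidean algorithm:
  397 = 6*66 + 1, so a_0 = 6.
  66 = 66*1 + 0, so a_1 = 66.
so x = [6; 66].
Convergents (p_i = a_i*p_{i-1} + p_{i-2}, q_i = a_i*q_{i-1} + q_{i-2} with p_{-2}=0, p_{-1}=1, q_{-2}=1, q_{-1}=0), until the denominator exceeds 20:
  i=0: a_0=6, p_0 = 6*1 + 0 = 6, q_0 = 6*0 + 1 = 1.
  i=1: a_1=66, p_1 = 66*6 + 1 = 397, q_1 = 66*1 + 0 = 66.
q_1 = 66 > 20, so the last convergent with denominator <= 20 is p_0/q_0 = 6/1.
The closest fraction with denominator <= 20 is either p_0/q_0 or the intermediate fraction (k*p_0 + p_{-1})/(k*q_0 + q_{-1}) with the largest k >= 1 whose denominator stays <= 20; these approach x as k grows, and every other convergent or intermediate fraction in range is farther away.
Largest k: floor((20 - q_{-1})/q_0) = floor((20 - 0)/1) = 20 (using the seeds p_{-1} = 1, q_{-1} = 0).
That gives (20*6 + 1)/(20*1 + 0) = 121/20.
Compare the errors: |x - 6/1| = |397*1 - 6*66|/(66*1) = 1/66, and |x - 121/20| = |397*20 - 121*66|/(66*20) = 46/1320.
Cross-multiplying, 1*1320 = 1320 < 3036 = 46*66, so 1/66 is smaller: the convergent 6/1 is closer to x than 121/20.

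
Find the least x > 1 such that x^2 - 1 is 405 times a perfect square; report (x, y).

(x, y) = (161, 8)

First expand sqrt(405) as a continued fraction. With x_i = (sqrt(405) + m_i)/d_i and (m_0, d_0) = (0, 1): a_0 = floor(sqrt(405)) = 20, since 20^2 = 400 <= 405 < 441 = 21^2.
Iterate m_{i+1} = d_i*a_i - m_i, d_{i+1} = (405 - m_{i+1}^2)/d_i, a_{i+1} = floor((a_0 + m_{i+1})/d_{i+1}):
  m_1 = 1*20 - 0 = 20, d_1 = (405 - 20^2)/1 = 5/1 = 5, a_1 = floor((20 + 20)/5) = 8.
  m_2 = 5*8 - 20 = 20, d_2 = (405 - 20^2)/5 = 5/5 = 1, a_2 = floor((20 + 20)/1) = 40.
  m_3 = 1*40 - 20 = 20, d_3 = (405 - 20^2)/1 = 5/1 = 5: (m_3, d_3) = (m_1, d_1) = (20, 5), so from here the quotients repeat a_1, a_2; the period length is 2.
So sqrt(405) = [20; (8, 40)] with period length k = 2.
k is even, so the fundamental solution of x^2 - 405y^2 = 1 is (p_{k-1}, q_{k-1}) = (p_1, q_1); compute convergents through index 1.
Convergents (p_i = a_i*p_{i-1} + p_{i-2}, q_i = a_i*q_{i-1} + q_{i-2} with p_{-2}=0, p_{-1}=1, q_{-2}=1, q_{-1}=0):
  i=0: a_0=20, p_0 = 20*1 + 0 = 20, q_0 = 20*0 + 1 = 1.
  i=1: a_1=8, p_1 = 8*20 + 1 = 161, q_1 = 8*1 + 0 = 8.
Check: 161^2 - 405*8^2 = 25921 - 25920 = 1, so (x, y) = (161, 8) solves the equation, and by the theorem it is the least positive solution.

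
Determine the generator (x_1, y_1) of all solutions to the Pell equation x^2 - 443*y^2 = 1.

(x, y) = (442, 21)

First expand sqrt(443) as a continued fraction. With x_i = (sqrt(443) + m_i)/d_i and (m_0, d_0) = (0, 1): a_0 = floor(sqrt(443)) = 21, since 21^2 = 441 <= 443 < 484 = 22^2.
Iterate m_{i+1} = d_i*a_i - m_i, d_{i+1} = (443 - m_{i+1}^2)/d_i, a_{i+1} = floor((a_0 + m_{i+1})/d_{i+1}):
  m_1 = 1*21 - 0 = 21, d_1 = (443 - 21^2)/1 = 2/1 = 2, a_1 = floor((21 + 21)/2) = 21.
  m_2 = 2*21 - 21 = 21, d_2 = (443 - 21^2)/2 = 2/2 = 1, a_2 = floor((21 + 21)/1) = 42.
  m_3 = 1*42 - 21 = 21, d_3 = (443 - 21^2)/1 = 2/1 = 2: (m_3, d_3) = (m_1, d_1) = (21, 2), so from here the quotients repeat a_1, a_2; the period length is 2.
So sqrt(443) = [21; (21, 42)] with period length k = 2.
k is even, so the fundamental solution of x^2 - 443y^2 = 1 is (p_{k-1}, q_{k-1}) = (p_1, q_1); compute convergents through index 1.
Convergents (p_i = a_i*p_{i-1} + p_{i-2}, q_i = a_i*q_{i-1} + q_{i-2} with p_{-2}=0, p_{-1}=1, q_{-2}=1, q_{-1}=0):
  i=0: a_0=21, p_0 = 21*1 + 0 = 21, q_0 = 21*0 + 1 = 1.
  i=1: a_1=21, p_1 = 21*21 + 1 = 442, q_1 = 21*1 + 0 = 21.
Check: 442^2 - 443*21^2 = 195364 - 195363 = 1, so (x, y) = (442, 21) solves the equation, and by the theorem it is the least positive solution.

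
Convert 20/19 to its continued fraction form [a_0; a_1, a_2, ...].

[1; 19]

Run the Euclidean algorithm on 20 and 19; the successive quotients are the partial quotients a_0, a_1, ... (each step inverts the fractional part left over by the previous one):
  20 = 1*19 + 1, so a_0 = 1.
  19 = 19*1 + 0, so a_1 = 19.
The remainder reaches 0 after 2 divisions, so the expansion has 2 partial quotients, read off in order.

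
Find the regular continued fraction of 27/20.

Run the Euclidean algorithm on 27 and 20; the successive quotients are the partial quotients a_0, a_1, ... (each step inverts the fractional part left over by the previous one):
  27 = 1*20 + 7, so a_0 = 1.
  20 = 2*7 + 6, so a_1 = 2.
  7 = 1*6 + 1, so a_2 = 1.
  6 = 6*1 + 0, so a_3 = 6.
The remainder reaches 0 after 4 divisions, so the expansion has 4 partial quotients, read off in order.

[1; 2, 1, 6]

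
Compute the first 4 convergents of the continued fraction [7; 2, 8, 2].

7/1, 15/2, 127/17, 269/36

Using the convergent recurrence p_i = a_i*p_{i-1} + p_{i-2}, q_i = a_i*q_{i-1} + q_{i-2} with p_{-2}=0, p_{-1}=1, q_{-2}=1, q_{-1}=0:
  i=0: a_0=7, p_0 = 7*1 + 0 = 7, q_0 = 7*0 + 1 = 1.
  i=1: a_1=2, p_1 = 2*7 + 1 = 15, q_1 = 2*1 + 0 = 2.
  i=2: a_2=8, p_2 = 8*15 + 7 = 127, q_2 = 8*2 + 1 = 17.
  i=3: a_3=2, p_3 = 2*127 + 15 = 269, q_3 = 2*17 + 2 = 36.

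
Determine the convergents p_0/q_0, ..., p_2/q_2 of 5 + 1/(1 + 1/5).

Using the convergent recurrence p_i = a_i*p_{i-1} + p_{i-2}, q_i = a_i*q_{i-1} + q_{i-2} with p_{-2}=0, p_{-1}=1, q_{-2}=1, q_{-1}=0:
  i=0: a_0=5, p_0 = 5*1 + 0 = 5, q_0 = 5*0 + 1 = 1.
  i=1: a_1=1, p_1 = 1*5 + 1 = 6, q_1 = 1*1 + 0 = 1.
  i=2: a_2=5, p_2 = 5*6 + 5 = 35, q_2 = 5*1 + 1 = 6.

5/1, 6/1, 35/6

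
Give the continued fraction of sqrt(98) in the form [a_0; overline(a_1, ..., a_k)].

[9; overline(1, 8, 1, 18)]

Write x_i = (sqrt(98) + m_i)/d_i with (m_0, d_0) = (0, 1). a_0 = floor(sqrt(98)) = 9, since 9^2 = 81 <= 98 < 100 = 10^2.
Iterate m_{i+1} = d_i*a_i - m_i, d_{i+1} = (98 - m_{i+1}^2)/d_i, a_{i+1} = floor((a_0 + m_{i+1})/d_{i+1}):
  m_1 = 1*9 - 0 = 9, d_1 = (98 - 9^2)/1 = 17/1 = 17, a_1 = floor((9 + 9)/17) = 1.
  m_2 = 17*1 - 9 = 8, d_2 = (98 - 8^2)/17 = 34/17 = 2, a_2 = floor((9 + 8)/2) = 8.
  m_3 = 2*8 - 8 = 8, d_3 = (98 - 8^2)/2 = 34/2 = 17, a_3 = floor((9 + 8)/17) = 1.
  m_4 = 17*1 - 8 = 9, d_4 = (98 - 9^2)/17 = 17/17 = 1, a_4 = floor((9 + 9)/1) = 18.
  m_5 = 1*18 - 9 = 9, d_5 = (98 - 9^2)/1 = 17/1 = 17: (m_5, d_5) = (m_1, d_1) = (9, 17), so from here the quotients repeat a_1, ..., a_4; the period length is 4.
Hence the expansion of sqrt(98) is a_0 = 9 followed by the repeating block 1, 8, 1, 18 (period 4).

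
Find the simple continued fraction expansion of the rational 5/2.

Run the Euclidean algorithm on 5 and 2; the successive quotients are the partial quotients a_0, a_1, ... (each step inverts the fractional part left over by the previous one):
  5 = 2*2 + 1, so a_0 = 2.
  2 = 2*1 + 0, so a_1 = 2.
The remainder reaches 0 after 2 divisions, so the expansion has 2 partial quotients, read off in order.

[2; 2]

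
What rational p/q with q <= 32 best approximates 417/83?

161/32

Expand x = 417/83 as a continued fraction with the Euclidean algorithm:
  417 = 5*83 + 2, so a_0 = 5.
  83 = 41*2 + 1, so a_1 = 41.
  2 = 2*1 + 0, so a_2 = 2.
so x = [5; 41, 2].
Convergents (p_i = a_i*p_{i-1} + p_{i-2}, q_i = a_i*q_{i-1} + q_{i-2} with p_{-2}=0, p_{-1}=1, q_{-2}=1, q_{-1}=0), until the denominator exceeds 32:
  i=0: a_0=5, p_0 = 5*1 + 0 = 5, q_0 = 5*0 + 1 = 1.
  i=1: a_1=41, p_1 = 41*5 + 1 = 206, q_1 = 41*1 + 0 = 41.
q_1 = 41 > 32, so the last convergent with denominator <= 32 is p_0/q_0 = 5/1.
The closest fraction with denominator <= 32 is either p_0/q_0 or the intermediate fraction (k*p_0 + p_{-1})/(k*q_0 + q_{-1}) with the largest k >= 1 whose denominator stays <= 32; these approach x as k grows, and every other convergent or intermediate fraction in range is farther away.
Largest k: floor((32 - q_{-1})/q_0) = floor((32 - 0)/1) = 32 (using the seeds p_{-1} = 1, q_{-1} = 0).
That gives (32*5 + 1)/(32*1 + 0) = 161/32.
Compare the errors: |x - 5/1| = |417*1 - 5*83|/(83*1) = 2/83, and |x - 161/32| = |417*32 - 161*83|/(83*32) = 19/2656.
Cross-multiplying, 19*83 = 1577 < 5312 = 2*2656, so 19/2656 is smaller: the intermediate fraction 161/32 is closer to x than 5/1.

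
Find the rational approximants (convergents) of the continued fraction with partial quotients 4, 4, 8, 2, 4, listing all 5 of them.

4/1, 17/4, 140/33, 297/70, 1328/313

Using the convergent recurrence p_i = a_i*p_{i-1} + p_{i-2}, q_i = a_i*q_{i-1} + q_{i-2} with p_{-2}=0, p_{-1}=1, q_{-2}=1, q_{-1}=0:
  i=0: a_0=4, p_0 = 4*1 + 0 = 4, q_0 = 4*0 + 1 = 1.
  i=1: a_1=4, p_1 = 4*4 + 1 = 17, q_1 = 4*1 + 0 = 4.
  i=2: a_2=8, p_2 = 8*17 + 4 = 140, q_2 = 8*4 + 1 = 33.
  i=3: a_3=2, p_3 = 2*140 + 17 = 297, q_3 = 2*33 + 4 = 70.
  i=4: a_4=4, p_4 = 4*297 + 140 = 1328, q_4 = 4*70 + 33 = 313.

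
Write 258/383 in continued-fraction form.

Run the Euclidean algorithm on 258 and 383; the successive quotients are the partial quotients a_0, a_1, ... (each step inverts the fractional part left over by the previous one):
  258 = 0*383 + 258, so a_0 = 0.
  383 = 1*258 + 125, so a_1 = 1.
  258 = 2*125 + 8, so a_2 = 2.
  125 = 15*8 + 5, so a_3 = 15.
  8 = 1*5 + 3, so a_4 = 1.
  5 = 1*3 + 2, so a_5 = 1.
  3 = 1*2 + 1, so a_6 = 1.
  2 = 2*1 + 0, so a_7 = 2.
The remainder reaches 0 after 8 divisions, so the expansion has 8 partial quotients, read off in order.

[0; 1, 2, 15, 1, 1, 1, 2]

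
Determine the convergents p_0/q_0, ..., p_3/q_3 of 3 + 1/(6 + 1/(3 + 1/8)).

3/1, 19/6, 60/19, 499/158

Using the convergent recurrence p_i = a_i*p_{i-1} + p_{i-2}, q_i = a_i*q_{i-1} + q_{i-2} with p_{-2}=0, p_{-1}=1, q_{-2}=1, q_{-1}=0:
  i=0: a_0=3, p_0 = 3*1 + 0 = 3, q_0 = 3*0 + 1 = 1.
  i=1: a_1=6, p_1 = 6*3 + 1 = 19, q_1 = 6*1 + 0 = 6.
  i=2: a_2=3, p_2 = 3*19 + 3 = 60, q_2 = 3*6 + 1 = 19.
  i=3: a_3=8, p_3 = 8*60 + 19 = 499, q_3 = 8*19 + 6 = 158.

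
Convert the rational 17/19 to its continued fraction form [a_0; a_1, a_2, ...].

Run the Euclidean algorithm on 17 and 19; the successive quotients are the partial quotients a_0, a_1, ... (each step inverts the fractional part left over by the previous one):
  17 = 0*19 + 17, so a_0 = 0.
  19 = 1*17 + 2, so a_1 = 1.
  17 = 8*2 + 1, so a_2 = 8.
  2 = 2*1 + 0, so a_3 = 2.
The remainder reaches 0 after 4 divisions, so the expansion has 4 partial quotients, read off in order.

[0; 1, 8, 2]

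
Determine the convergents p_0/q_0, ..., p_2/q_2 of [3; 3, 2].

3/1, 10/3, 23/7

Using the convergent recurrence p_i = a_i*p_{i-1} + p_{i-2}, q_i = a_i*q_{i-1} + q_{i-2} with p_{-2}=0, p_{-1}=1, q_{-2}=1, q_{-1}=0:
  i=0: a_0=3, p_0 = 3*1 + 0 = 3, q_0 = 3*0 + 1 = 1.
  i=1: a_1=3, p_1 = 3*3 + 1 = 10, q_1 = 3*1 + 0 = 3.
  i=2: a_2=2, p_2 = 2*10 + 3 = 23, q_2 = 2*3 + 1 = 7.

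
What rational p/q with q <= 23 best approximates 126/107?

20/17

Expand x = 126/107 as a continued fraction with the Euclidean algorithm:
  126 = 1*107 + 19, so a_0 = 1.
  107 = 5*19 + 12, so a_1 = 5.
  19 = 1*12 + 7, so a_2 = 1.
  12 = 1*7 + 5, so a_3 = 1.
  7 = 1*5 + 2, so a_4 = 1.
  5 = 2*2 + 1, so a_5 = 2.
  2 = 2*1 + 0, so a_6 = 2.
so x = [1; 5, 1, 1, 1, 2, 2].
Convergents (p_i = a_i*p_{i-1} + p_{i-2}, q_i = a_i*q_{i-1} + q_{i-2} with p_{-2}=0, p_{-1}=1, q_{-2}=1, q_{-1}=0), until the denominator exceeds 23:
  i=0: a_0=1, p_0 = 1*1 + 0 = 1, q_0 = 1*0 + 1 = 1.
  i=1: a_1=5, p_1 = 5*1 + 1 = 6, q_1 = 5*1 + 0 = 5.
  i=2: a_2=1, p_2 = 1*6 + 1 = 7, q_2 = 1*5 + 1 = 6.
  i=3: a_3=1, p_3 = 1*7 + 6 = 13, q_3 = 1*6 + 5 = 11.
  i=4: a_4=1, p_4 = 1*13 + 7 = 20, q_4 = 1*11 + 6 = 17.
  i=5: a_5=2, p_5 = 2*20 + 13 = 53, q_5 = 2*17 + 11 = 45.
q_5 = 45 > 23, so the last convergent with denominator <= 23 is p_4/q_4 = 20/17.
The closest fraction with denominator <= 23 is either p_4/q_4 or the intermediate fraction (k*p_4 + p_3)/(k*q_4 + q_3) with the largest k >= 1 whose denominator stays <= 23; these approach x as k grows, and every other convergent or intermediate fraction in range is farther away.
Largest k: floor((23 - q_3)/q_4) = floor((23 - 11)/17) = 0.
Since k = 0, no intermediate fraction beyond p_4/q_4 has denominator <= 23, so the convergent 20/17 is the closest (its error is |126*17 - 20*107|/(107*17) = 2/1819).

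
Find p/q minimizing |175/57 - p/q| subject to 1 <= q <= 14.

Expand x = 175/57 as a continued fraction with the Euclidean algorithm:
  175 = 3*57 + 4, so a_0 = 3.
  57 = 14*4 + 1, so a_1 = 14.
  4 = 4*1 + 0, so a_2 = 4.
so x = [3; 14, 4].
Convergents (p_i = a_i*p_{i-1} + p_{i-2}, q_i = a_i*q_{i-1} + q_{i-2} with p_{-2}=0, p_{-1}=1, q_{-2}=1, q_{-1}=0), until the denominator exceeds 14:
  i=0: a_0=3, p_0 = 3*1 + 0 = 3, q_0 = 3*0 + 1 = 1.
  i=1: a_1=14, p_1 = 14*3 + 1 = 43, q_1 = 14*1 + 0 = 14.
  i=2: a_2=4, p_2 = 4*43 + 3 = 175, q_2 = 4*14 + 1 = 57.
q_2 = 57 > 14, so the last convergent with denominator <= 14 is p_1/q_1 = 43/14.
The closest fraction with denominator <= 14 is either p_1/q_1 or the intermediate fraction (k*p_1 + p_0)/(k*q_1 + q_0) with the largest k >= 1 whose denominator stays <= 14; these approach x as k grows, and every other convergent or intermediate fraction in range is farther away.
Largest k: floor((14 - q_0)/q_1) = floor((14 - 1)/14) = 0.
Since k = 0, no intermediate fraction beyond p_1/q_1 has denominator <= 14, so the convergent 43/14 is the closest (its error is |175*14 - 43*57|/(57*14) = 1/798).

43/14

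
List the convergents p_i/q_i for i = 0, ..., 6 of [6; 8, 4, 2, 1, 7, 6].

6/1, 49/8, 202/33, 453/74, 655/107, 5038/823, 30883/5045

Using the convergent recurrence p_i = a_i*p_{i-1} + p_{i-2}, q_i = a_i*q_{i-1} + q_{i-2} with p_{-2}=0, p_{-1}=1, q_{-2}=1, q_{-1}=0:
  i=0: a_0=6, p_0 = 6*1 + 0 = 6, q_0 = 6*0 + 1 = 1.
  i=1: a_1=8, p_1 = 8*6 + 1 = 49, q_1 = 8*1 + 0 = 8.
  i=2: a_2=4, p_2 = 4*49 + 6 = 202, q_2 = 4*8 + 1 = 33.
  i=3: a_3=2, p_3 = 2*202 + 49 = 453, q_3 = 2*33 + 8 = 74.
  i=4: a_4=1, p_4 = 1*453 + 202 = 655, q_4 = 1*74 + 33 = 107.
  i=5: a_5=7, p_5 = 7*655 + 453 = 5038, q_5 = 7*107 + 74 = 823.
  i=6: a_6=6, p_6 = 6*5038 + 655 = 30883, q_6 = 6*823 + 107 = 5045.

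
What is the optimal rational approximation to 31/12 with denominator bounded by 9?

18/7

Expand x = 31/12 as a continued fraction with the Euclidean algorithm:
  31 = 2*12 + 7, so a_0 = 2.
  12 = 1*7 + 5, so a_1 = 1.
  7 = 1*5 + 2, so a_2 = 1.
  5 = 2*2 + 1, so a_3 = 2.
  2 = 2*1 + 0, so a_4 = 2.
so x = [2; 1, 1, 2, 2].
Convergents (p_i = a_i*p_{i-1} + p_{i-2}, q_i = a_i*q_{i-1} + q_{i-2} with p_{-2}=0, p_{-1}=1, q_{-2}=1, q_{-1}=0), until the denominator exceeds 9:
  i=0: a_0=2, p_0 = 2*1 + 0 = 2, q_0 = 2*0 + 1 = 1.
  i=1: a_1=1, p_1 = 1*2 + 1 = 3, q_1 = 1*1 + 0 = 1.
  i=2: a_2=1, p_2 = 1*3 + 2 = 5, q_2 = 1*1 + 1 = 2.
  i=3: a_3=2, p_3 = 2*5 + 3 = 13, q_3 = 2*2 + 1 = 5.
  i=4: a_4=2, p_4 = 2*13 + 5 = 31, q_4 = 2*5 + 2 = 12.
q_4 = 12 > 9, so the last convergent with denominator <= 9 is p_3/q_3 = 13/5.
The closest fraction with denominator <= 9 is either p_3/q_3 or the intermediate fraction (k*p_3 + p_2)/(k*q_3 + q_2) with the largest k >= 1 whose denominator stays <= 9; these approach x as k grows, and every other convergent or intermediate fraction in range is farther away.
Largest k: floor((9 - q_2)/q_3) = floor((9 - 2)/5) = 1.
That gives (1*13 + 5)/(1*5 + 2) = 18/7.
Compare the errors: |x - 13/5| = |31*5 - 13*12|/(12*5) = 1/60, and |x - 18/7| = |31*7 - 18*12|/(12*7) = 1/84.
Cross-multiplying, 1*60 = 60 < 84 = 1*84, so 1/84 is smaller: the intermediate fraction 18/7 is closer to x than 13/5.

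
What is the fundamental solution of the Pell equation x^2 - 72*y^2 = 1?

First expand sqrt(72) as a continued fraction. With x_i = (sqrt(72) + m_i)/d_i and (m_0, d_0) = (0, 1): a_0 = floor(sqrt(72)) = 8, since 8^2 = 64 <= 72 < 81 = 9^2.
Iterate m_{i+1} = d_i*a_i - m_i, d_{i+1} = (72 - m_{i+1}^2)/d_i, a_{i+1} = floor((a_0 + m_{i+1})/d_{i+1}):
  m_1 = 1*8 - 0 = 8, d_1 = (72 - 8^2)/1 = 8/1 = 8, a_1 = floor((8 + 8)/8) = 2.
  m_2 = 8*2 - 8 = 8, d_2 = (72 - 8^2)/8 = 8/8 = 1, a_2 = floor((8 + 8)/1) = 16.
  m_3 = 1*16 - 8 = 8, d_3 = (72 - 8^2)/1 = 8/1 = 8: (m_3, d_3) = (m_1, d_1) = (8, 8), so from here the quotients repeat a_1, a_2; the period length is 2.
So sqrt(72) = [8; (2, 16)] with period length k = 2.
k is even, so the fundamental solution of x^2 - 72y^2 = 1 is (p_{k-1}, q_{k-1}) = (p_1, q_1); compute convergents through index 1.
Convergents (p_i = a_i*p_{i-1} + p_{i-2}, q_i = a_i*q_{i-1} + q_{i-2} with p_{-2}=0, p_{-1}=1, q_{-2}=1, q_{-1}=0):
  i=0: a_0=8, p_0 = 8*1 + 0 = 8, q_0 = 8*0 + 1 = 1.
  i=1: a_1=2, p_1 = 2*8 + 1 = 17, q_1 = 2*1 + 0 = 2.
Check: 17^2 - 72*2^2 = 289 - 288 = 1, so (x, y) = (17, 2) solves the equation, and by the theorem it is the least positive solution.

(x, y) = (17, 2)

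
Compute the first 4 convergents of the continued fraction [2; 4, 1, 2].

2/1, 9/4, 11/5, 31/14

Using the convergent recurrence p_i = a_i*p_{i-1} + p_{i-2}, q_i = a_i*q_{i-1} + q_{i-2} with p_{-2}=0, p_{-1}=1, q_{-2}=1, q_{-1}=0:
  i=0: a_0=2, p_0 = 2*1 + 0 = 2, q_0 = 2*0 + 1 = 1.
  i=1: a_1=4, p_1 = 4*2 + 1 = 9, q_1 = 4*1 + 0 = 4.
  i=2: a_2=1, p_2 = 1*9 + 2 = 11, q_2 = 1*4 + 1 = 5.
  i=3: a_3=2, p_3 = 2*11 + 9 = 31, q_3 = 2*5 + 4 = 14.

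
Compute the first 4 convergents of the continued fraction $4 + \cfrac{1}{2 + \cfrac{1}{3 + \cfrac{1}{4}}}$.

Using the convergent recurrence p_i = a_i*p_{i-1} + p_{i-2}, q_i = a_i*q_{i-1} + q_{i-2} with p_{-2}=0, p_{-1}=1, q_{-2}=1, q_{-1}=0:
  i=0: a_0=4, p_0 = 4*1 + 0 = 4, q_0 = 4*0 + 1 = 1.
  i=1: a_1=2, p_1 = 2*4 + 1 = 9, q_1 = 2*1 + 0 = 2.
  i=2: a_2=3, p_2 = 3*9 + 4 = 31, q_2 = 3*2 + 1 = 7.
  i=3: a_3=4, p_3 = 4*31 + 9 = 133, q_3 = 4*7 + 2 = 30.

4/1, 9/2, 31/7, 133/30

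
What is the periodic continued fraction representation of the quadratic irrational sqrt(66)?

[8; (8, 16)]

Write x_i = (sqrt(66) + m_i)/d_i with (m_0, d_0) = (0, 1). a_0 = floor(sqrt(66)) = 8, since 8^2 = 64 <= 66 < 81 = 9^2.
Iterate m_{i+1} = d_i*a_i - m_i, d_{i+1} = (66 - m_{i+1}^2)/d_i, a_{i+1} = floor((a_0 + m_{i+1})/d_{i+1}):
  m_1 = 1*8 - 0 = 8, d_1 = (66 - 8^2)/1 = 2/1 = 2, a_1 = floor((8 + 8)/2) = 8.
  m_2 = 2*8 - 8 = 8, d_2 = (66 - 8^2)/2 = 2/2 = 1, a_2 = floor((8 + 8)/1) = 16.
  m_3 = 1*16 - 8 = 8, d_3 = (66 - 8^2)/1 = 2/1 = 2: (m_3, d_3) = (m_1, d_1) = (8, 2), so from here the quotients repeat a_1, a_2; the period length is 2.
Hence the expansion of sqrt(66) is a_0 = 8 followed by the repeating block 8, 16 (period 2).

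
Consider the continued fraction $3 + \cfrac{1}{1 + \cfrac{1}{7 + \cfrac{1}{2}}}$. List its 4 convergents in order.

3/1, 4/1, 31/8, 66/17

Using the convergent recurrence p_i = a_i*p_{i-1} + p_{i-2}, q_i = a_i*q_{i-1} + q_{i-2} with p_{-2}=0, p_{-1}=1, q_{-2}=1, q_{-1}=0:
  i=0: a_0=3, p_0 = 3*1 + 0 = 3, q_0 = 3*0 + 1 = 1.
  i=1: a_1=1, p_1 = 1*3 + 1 = 4, q_1 = 1*1 + 0 = 1.
  i=2: a_2=7, p_2 = 7*4 + 3 = 31, q_2 = 7*1 + 1 = 8.
  i=3: a_3=2, p_3 = 2*31 + 4 = 66, q_3 = 2*8 + 1 = 17.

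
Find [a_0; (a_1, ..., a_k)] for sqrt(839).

[28; (1, 27, 1, 56)]

Write x_i = (sqrt(839) + m_i)/d_i with (m_0, d_0) = (0, 1). a_0 = floor(sqrt(839)) = 28, since 28^2 = 784 <= 839 < 841 = 29^2.
Iterate m_{i+1} = d_i*a_i - m_i, d_{i+1} = (839 - m_{i+1}^2)/d_i, a_{i+1} = floor((a_0 + m_{i+1})/d_{i+1}):
  m_1 = 1*28 - 0 = 28, d_1 = (839 - 28^2)/1 = 55/1 = 55, a_1 = floor((28 + 28)/55) = 1.
  m_2 = 55*1 - 28 = 27, d_2 = (839 - 27^2)/55 = 110/55 = 2, a_2 = floor((28 + 27)/2) = 27.
  m_3 = 2*27 - 27 = 27, d_3 = (839 - 27^2)/2 = 110/2 = 55, a_3 = floor((28 + 27)/55) = 1.
  m_4 = 55*1 - 27 = 28, d_4 = (839 - 28^2)/55 = 55/55 = 1, a_4 = floor((28 + 28)/1) = 56.
  m_5 = 1*56 - 28 = 28, d_5 = (839 - 28^2)/1 = 55/1 = 55: (m_5, d_5) = (m_1, d_1) = (28, 55), so from here the quotients repeat a_1, ..., a_4; the period length is 4.
Hence the expansion of sqrt(839) is a_0 = 28 followed by the repeating block 1, 27, 1, 56 (period 4).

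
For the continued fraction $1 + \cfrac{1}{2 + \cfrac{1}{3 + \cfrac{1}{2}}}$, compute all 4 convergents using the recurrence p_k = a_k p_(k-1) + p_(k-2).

Using the convergent recurrence p_i = a_i*p_{i-1} + p_{i-2}, q_i = a_i*q_{i-1} + q_{i-2} with p_{-2}=0, p_{-1}=1, q_{-2}=1, q_{-1}=0:
  i=0: a_0=1, p_0 = 1*1 + 0 = 1, q_0 = 1*0 + 1 = 1.
  i=1: a_1=2, p_1 = 2*1 + 1 = 3, q_1 = 2*1 + 0 = 2.
  i=2: a_2=3, p_2 = 3*3 + 1 = 10, q_2 = 3*2 + 1 = 7.
  i=3: a_3=2, p_3 = 2*10 + 3 = 23, q_3 = 2*7 + 2 = 16.

1/1, 3/2, 10/7, 23/16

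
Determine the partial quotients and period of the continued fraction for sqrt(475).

Write x_i = (sqrt(475) + m_i)/d_i with (m_0, d_0) = (0, 1). a_0 = floor(sqrt(475)) = 21, since 21^2 = 441 <= 475 < 484 = 22^2.
Iterate m_{i+1} = d_i*a_i - m_i, d_{i+1} = (475 - m_{i+1}^2)/d_i, a_{i+1} = floor((a_0 + m_{i+1})/d_{i+1}):
  m_1 = 1*21 - 0 = 21, d_1 = (475 - 21^2)/1 = 34/1 = 34, a_1 = floor((21 + 21)/34) = 1.
  m_2 = 34*1 - 21 = 13, d_2 = (475 - 13^2)/34 = 306/34 = 9, a_2 = floor((21 + 13)/9) = 3.
  m_3 = 9*3 - 13 = 14, d_3 = (475 - 14^2)/9 = 279/9 = 31, a_3 = floor((21 + 14)/31) = 1.
  m_4 = 31*1 - 14 = 17, d_4 = (475 - 17^2)/31 = 186/31 = 6, a_4 = floor((21 + 17)/6) = 6.
  m_5 = 6*6 - 17 = 19, d_5 = (475 - 19^2)/6 = 114/6 = 19, a_5 = floor((21 + 19)/19) = 2.
  m_6 = 19*2 - 19 = 19, d_6 = (475 - 19^2)/19 = 114/19 = 6, a_6 = floor((21 + 19)/6) = 6.
  m_7 = 6*6 - 19 = 17, d_7 = (475 - 17^2)/6 = 186/6 = 31, a_7 = floor((21 + 17)/31) = 1.
  m_8 = 31*1 - 17 = 14, d_8 = (475 - 14^2)/31 = 279/31 = 9, a_8 = floor((21 + 14)/9) = 3.
  m_9 = 9*3 - 14 = 13, d_9 = (475 - 13^2)/9 = 306/9 = 34, a_9 = floor((21 + 13)/34) = 1.
  m_10 = 34*1 - 13 = 21, d_10 = (475 - 21^2)/34 = 34/34 = 1, a_10 = floor((21 + 21)/1) = 42.
  m_11 = 1*42 - 21 = 21, d_11 = (475 - 21^2)/1 = 34/1 = 34: (m_11, d_11) = (m_1, d_1) = (21, 34), so from here the quotients repeat a_1, ..., a_10; the period length is 10.
Hence the expansion of sqrt(475) is a_0 = 21 followed by the repeating block 1, 3, 1, 6, 2, 6, 1, 3, 1, 42 (period 10).

[21; (1, 3, 1, 6, 2, 6, 1, 3, 1, 42)]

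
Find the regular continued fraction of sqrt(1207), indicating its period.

[34; (1, 2, 1, 6, 1, 33, 1, 6, 1, 2, 1, 68)]

Write x_i = (sqrt(1207) + m_i)/d_i with (m_0, d_0) = (0, 1). a_0 = floor(sqrt(1207)) = 34, since 34^2 = 1156 <= 1207 < 1225 = 35^2.
Iterate m_{i+1} = d_i*a_i - m_i, d_{i+1} = (1207 - m_{i+1}^2)/d_i, a_{i+1} = floor((a_0 + m_{i+1})/d_{i+1}):
  m_1 = 1*34 - 0 = 34, d_1 = (1207 - 34^2)/1 = 51/1 = 51, a_1 = floor((34 + 34)/51) = 1.
  m_2 = 51*1 - 34 = 17, d_2 = (1207 - 17^2)/51 = 918/51 = 18, a_2 = floor((34 + 17)/18) = 2.
  m_3 = 18*2 - 17 = 19, d_3 = (1207 - 19^2)/18 = 846/18 = 47, a_3 = floor((34 + 19)/47) = 1.
  m_4 = 47*1 - 19 = 28, d_4 = (1207 - 28^2)/47 = 423/47 = 9, a_4 = floor((34 + 28)/9) = 6.
  m_5 = 9*6 - 28 = 26, d_5 = (1207 - 26^2)/9 = 531/9 = 59, a_5 = floor((34 + 26)/59) = 1.
  m_6 = 59*1 - 26 = 33, d_6 = (1207 - 33^2)/59 = 118/59 = 2, a_6 = floor((34 + 33)/2) = 33.
  m_7 = 2*33 - 33 = 33, d_7 = (1207 - 33^2)/2 = 118/2 = 59, a_7 = floor((34 + 33)/59) = 1.
  m_8 = 59*1 - 33 = 26, d_8 = (1207 - 26^2)/59 = 531/59 = 9, a_8 = floor((34 + 26)/9) = 6.
  m_9 = 9*6 - 26 = 28, d_9 = (1207 - 28^2)/9 = 423/9 = 47, a_9 = floor((34 + 28)/47) = 1.
  m_10 = 47*1 - 28 = 19, d_10 = (1207 - 19^2)/47 = 846/47 = 18, a_10 = floor((34 + 19)/18) = 2.
  m_11 = 18*2 - 19 = 17, d_11 = (1207 - 17^2)/18 = 918/18 = 51, a_11 = floor((34 + 17)/51) = 1.
  m_12 = 51*1 - 17 = 34, d_12 = (1207 - 34^2)/51 = 51/51 = 1, a_12 = floor((34 + 34)/1) = 68.
  m_13 = 1*68 - 34 = 34, d_13 = (1207 - 34^2)/1 = 51/1 = 51: (m_13, d_13) = (m_1, d_1) = (34, 51), so from here the quotients repeat a_1, ..., a_12; the period length is 12.
Hence the expansion of sqrt(1207) is a_0 = 34 followed by the repeating block 1, 2, 1, 6, 1, 33, 1, 6, 1, 2, 1, 68 (period 12).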